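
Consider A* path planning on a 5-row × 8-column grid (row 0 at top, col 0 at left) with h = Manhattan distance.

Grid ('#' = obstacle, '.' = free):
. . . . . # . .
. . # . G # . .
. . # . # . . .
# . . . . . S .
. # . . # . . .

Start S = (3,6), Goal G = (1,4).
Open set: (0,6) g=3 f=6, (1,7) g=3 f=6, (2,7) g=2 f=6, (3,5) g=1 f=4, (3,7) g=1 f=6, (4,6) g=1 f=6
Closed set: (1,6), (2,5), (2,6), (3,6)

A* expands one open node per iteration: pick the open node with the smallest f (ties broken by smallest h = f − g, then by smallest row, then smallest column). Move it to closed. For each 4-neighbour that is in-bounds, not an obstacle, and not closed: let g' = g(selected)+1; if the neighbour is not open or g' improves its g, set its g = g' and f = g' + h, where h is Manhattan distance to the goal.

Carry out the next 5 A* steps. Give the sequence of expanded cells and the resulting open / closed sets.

order=[(3,5) → (3,4) → (0,6) → (1,7) → (3,3)]; open=[(0,7) g=4 f=8, (2,3) g=4 f=6, (2,7) g=2 f=6, (3,2) g=4 f=8, (3,7) g=1 f=6, (4,3) g=4 f=8, (4,5) g=2 f=6, (4,6) g=1 f=6]; closed=[(0,6), (1,6), (1,7), (2,5), (2,6), (3,3), (3,4), (3,5), (3,6)]

step 1: expand (3,5) (f=4, h=3) → closed; open now [(0,6) g=3 f=6, (1,7) g=3 f=6, (2,7) g=2 f=6, (3,4) g=2 f=4, (3,7) g=1 f=6, (4,5) g=2 f=6, (4,6) g=1 f=6]
step 2: expand (3,4) (f=4, h=2) → closed; open now [(0,6) g=3 f=6, (1,7) g=3 f=6, (2,7) g=2 f=6, (3,3) g=3 f=6, (3,7) g=1 f=6, (4,5) g=2 f=6, (4,6) g=1 f=6]
step 3: expand (0,6) (f=6, h=3) → closed; open now [(0,7) g=4 f=8, (1,7) g=3 f=6, (2,7) g=2 f=6, (3,3) g=3 f=6, (3,7) g=1 f=6, (4,5) g=2 f=6, (4,6) g=1 f=6]
step 4: expand (1,7) (f=6, h=3) → closed; open now [(0,7) g=4 f=8, (2,7) g=2 f=6, (3,3) g=3 f=6, (3,7) g=1 f=6, (4,5) g=2 f=6, (4,6) g=1 f=6]
step 5: expand (3,3) (f=6, h=3) → closed; open now [(0,7) g=4 f=8, (2,3) g=4 f=6, (2,7) g=2 f=6, (3,2) g=4 f=8, (3,7) g=1 f=6, (4,3) g=4 f=8, (4,5) g=2 f=6, (4,6) g=1 f=6]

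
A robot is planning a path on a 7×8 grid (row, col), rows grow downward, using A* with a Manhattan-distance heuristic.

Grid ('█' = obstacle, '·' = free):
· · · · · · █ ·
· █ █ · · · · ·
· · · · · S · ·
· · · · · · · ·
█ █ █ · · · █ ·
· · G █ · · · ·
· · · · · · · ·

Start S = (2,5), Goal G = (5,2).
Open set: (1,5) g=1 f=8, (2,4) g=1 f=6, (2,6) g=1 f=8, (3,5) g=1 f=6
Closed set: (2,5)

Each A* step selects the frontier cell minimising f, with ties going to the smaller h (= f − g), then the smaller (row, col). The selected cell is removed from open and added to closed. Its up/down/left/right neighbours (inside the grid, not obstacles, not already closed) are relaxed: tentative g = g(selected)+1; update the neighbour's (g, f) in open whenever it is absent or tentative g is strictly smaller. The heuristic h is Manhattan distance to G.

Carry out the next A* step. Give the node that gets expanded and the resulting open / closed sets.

expanded=(2,4); open=[(1,4) g=2 f=8, (1,5) g=1 f=8, (2,3) g=2 f=6, (2,6) g=1 f=8, (3,4) g=2 f=6, (3,5) g=1 f=6]; closed=[(2,4), (2,5)]

step 1: expand (2,4) (f=6, h=5) → closed; open now [(1,4) g=2 f=8, (1,5) g=1 f=8, (2,3) g=2 f=6, (2,6) g=1 f=8, (3,4) g=2 f=6, (3,5) g=1 f=6]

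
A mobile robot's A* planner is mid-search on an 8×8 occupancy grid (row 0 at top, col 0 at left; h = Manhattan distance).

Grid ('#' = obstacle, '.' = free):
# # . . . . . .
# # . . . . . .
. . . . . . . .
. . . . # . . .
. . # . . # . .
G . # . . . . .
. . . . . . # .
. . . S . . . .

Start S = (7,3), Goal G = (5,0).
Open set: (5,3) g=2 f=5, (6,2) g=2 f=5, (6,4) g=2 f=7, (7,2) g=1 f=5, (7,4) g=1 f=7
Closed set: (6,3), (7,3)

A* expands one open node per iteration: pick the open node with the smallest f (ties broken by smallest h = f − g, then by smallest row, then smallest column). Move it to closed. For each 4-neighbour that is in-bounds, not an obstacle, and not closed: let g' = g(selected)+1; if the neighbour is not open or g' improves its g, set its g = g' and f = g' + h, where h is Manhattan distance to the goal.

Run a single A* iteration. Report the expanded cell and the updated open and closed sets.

step 1: expand (5,3) (f=5, h=3) → closed; open now [(4,3) g=3 f=7, (5,4) g=3 f=7, (6,2) g=2 f=5, (6,4) g=2 f=7, (7,2) g=1 f=5, (7,4) g=1 f=7]

expanded=(5,3); open=[(4,3) g=3 f=7, (5,4) g=3 f=7, (6,2) g=2 f=5, (6,4) g=2 f=7, (7,2) g=1 f=5, (7,4) g=1 f=7]; closed=[(5,3), (6,3), (7,3)]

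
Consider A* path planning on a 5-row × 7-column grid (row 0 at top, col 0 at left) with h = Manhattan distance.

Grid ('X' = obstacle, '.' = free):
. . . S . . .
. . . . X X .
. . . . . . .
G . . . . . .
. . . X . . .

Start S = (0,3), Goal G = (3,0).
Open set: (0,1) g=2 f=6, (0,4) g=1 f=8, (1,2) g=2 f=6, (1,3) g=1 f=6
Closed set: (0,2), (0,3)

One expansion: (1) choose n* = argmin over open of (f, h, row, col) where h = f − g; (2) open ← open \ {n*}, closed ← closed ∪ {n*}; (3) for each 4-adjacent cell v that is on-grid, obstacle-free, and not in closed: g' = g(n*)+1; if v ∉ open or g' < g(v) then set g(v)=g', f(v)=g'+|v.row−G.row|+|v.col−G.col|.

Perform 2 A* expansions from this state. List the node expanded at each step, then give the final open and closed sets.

step 1: expand (0,1) (f=6, h=4) → closed; open now [(0,0) g=3 f=6, (0,4) g=1 f=8, (1,1) g=3 f=6, (1,2) g=2 f=6, (1,3) g=1 f=6]
step 2: expand (0,0) (f=6, h=3) → closed; open now [(0,4) g=1 f=8, (1,0) g=4 f=6, (1,1) g=3 f=6, (1,2) g=2 f=6, (1,3) g=1 f=6]

order=[(0,1) → (0,0)]; open=[(0,4) g=1 f=8, (1,0) g=4 f=6, (1,1) g=3 f=6, (1,2) g=2 f=6, (1,3) g=1 f=6]; closed=[(0,0), (0,1), (0,2), (0,3)]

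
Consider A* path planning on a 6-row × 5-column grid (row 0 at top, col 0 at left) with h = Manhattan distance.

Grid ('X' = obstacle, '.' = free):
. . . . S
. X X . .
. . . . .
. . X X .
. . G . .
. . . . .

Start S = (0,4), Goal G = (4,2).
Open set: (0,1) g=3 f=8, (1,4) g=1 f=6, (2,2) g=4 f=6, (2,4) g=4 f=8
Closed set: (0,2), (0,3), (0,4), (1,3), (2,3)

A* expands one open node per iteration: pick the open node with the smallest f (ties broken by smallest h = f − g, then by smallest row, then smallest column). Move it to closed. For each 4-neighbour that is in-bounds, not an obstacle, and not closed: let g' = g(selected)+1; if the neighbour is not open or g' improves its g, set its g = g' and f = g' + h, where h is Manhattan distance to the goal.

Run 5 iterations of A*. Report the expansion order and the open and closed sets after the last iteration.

order=[(2,2) → (1,4) → (2,4) → (3,4) → (4,4)]; open=[(0,1) g=3 f=8, (2,1) g=5 f=8, (4,3) g=5 f=6, (5,4) g=5 f=8]; closed=[(0,2), (0,3), (0,4), (1,3), (1,4), (2,2), (2,3), (2,4), (3,4), (4,4)]

step 1: expand (2,2) (f=6, h=2) → closed; open now [(0,1) g=3 f=8, (1,4) g=1 f=6, (2,1) g=5 f=8, (2,4) g=4 f=8]
step 2: expand (1,4) (f=6, h=5) → closed; open now [(0,1) g=3 f=8, (2,1) g=5 f=8, (2,4) g=2 f=6]
step 3: expand (2,4) (f=6, h=4) → closed; open now [(0,1) g=3 f=8, (2,1) g=5 f=8, (3,4) g=3 f=6]
step 4: expand (3,4) (f=6, h=3) → closed; open now [(0,1) g=3 f=8, (2,1) g=5 f=8, (4,4) g=4 f=6]
step 5: expand (4,4) (f=6, h=2) → closed; open now [(0,1) g=3 f=8, (2,1) g=5 f=8, (4,3) g=5 f=6, (5,4) g=5 f=8]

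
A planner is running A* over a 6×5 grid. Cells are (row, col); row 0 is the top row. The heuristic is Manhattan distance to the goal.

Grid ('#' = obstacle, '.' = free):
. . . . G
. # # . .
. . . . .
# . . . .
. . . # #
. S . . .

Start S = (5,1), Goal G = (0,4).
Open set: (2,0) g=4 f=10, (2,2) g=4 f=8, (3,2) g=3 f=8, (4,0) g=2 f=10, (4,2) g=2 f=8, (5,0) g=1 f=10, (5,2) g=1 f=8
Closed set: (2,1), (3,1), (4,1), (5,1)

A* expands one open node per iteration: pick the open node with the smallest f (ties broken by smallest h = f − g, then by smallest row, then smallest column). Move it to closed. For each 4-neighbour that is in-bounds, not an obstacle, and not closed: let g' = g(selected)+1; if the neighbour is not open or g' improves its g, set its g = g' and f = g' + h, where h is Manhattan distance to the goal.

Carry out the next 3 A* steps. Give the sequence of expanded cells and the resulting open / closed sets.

order=[(2,2) → (2,3) → (1,3)]; open=[(0,3) g=7 f=8, (1,4) g=7 f=8, (2,0) g=4 f=10, (2,4) g=6 f=8, (3,2) g=3 f=8, (3,3) g=6 f=10, (4,0) g=2 f=10, (4,2) g=2 f=8, (5,0) g=1 f=10, (5,2) g=1 f=8]; closed=[(1,3), (2,1), (2,2), (2,3), (3,1), (4,1), (5,1)]

step 1: expand (2,2) (f=8, h=4) → closed; open now [(2,0) g=4 f=10, (2,3) g=5 f=8, (3,2) g=3 f=8, (4,0) g=2 f=10, (4,2) g=2 f=8, (5,0) g=1 f=10, (5,2) g=1 f=8]
step 2: expand (2,3) (f=8, h=3) → closed; open now [(1,3) g=6 f=8, (2,0) g=4 f=10, (2,4) g=6 f=8, (3,2) g=3 f=8, (3,3) g=6 f=10, (4,0) g=2 f=10, (4,2) g=2 f=8, (5,0) g=1 f=10, (5,2) g=1 f=8]
step 3: expand (1,3) (f=8, h=2) → closed; open now [(0,3) g=7 f=8, (1,4) g=7 f=8, (2,0) g=4 f=10, (2,4) g=6 f=8, (3,2) g=3 f=8, (3,3) g=6 f=10, (4,0) g=2 f=10, (4,2) g=2 f=8, (5,0) g=1 f=10, (5,2) g=1 f=8]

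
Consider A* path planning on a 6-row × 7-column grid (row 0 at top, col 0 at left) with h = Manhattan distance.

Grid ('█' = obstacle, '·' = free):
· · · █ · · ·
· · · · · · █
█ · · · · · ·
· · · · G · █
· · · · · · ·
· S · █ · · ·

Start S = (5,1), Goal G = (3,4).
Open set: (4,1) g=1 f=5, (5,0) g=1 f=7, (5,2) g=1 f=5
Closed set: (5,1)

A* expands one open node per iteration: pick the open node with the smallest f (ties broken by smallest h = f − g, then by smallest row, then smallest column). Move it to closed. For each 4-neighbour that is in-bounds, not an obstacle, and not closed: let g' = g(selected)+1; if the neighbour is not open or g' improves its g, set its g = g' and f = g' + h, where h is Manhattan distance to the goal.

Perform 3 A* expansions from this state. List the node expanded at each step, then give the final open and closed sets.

step 1: expand (4,1) (f=5, h=4) → closed; open now [(3,1) g=2 f=5, (4,0) g=2 f=7, (4,2) g=2 f=5, (5,0) g=1 f=7, (5,2) g=1 f=5]
step 2: expand (3,1) (f=5, h=3) → closed; open now [(2,1) g=3 f=7, (3,0) g=3 f=7, (3,2) g=3 f=5, (4,0) g=2 f=7, (4,2) g=2 f=5, (5,0) g=1 f=7, (5,2) g=1 f=5]
step 3: expand (3,2) (f=5, h=2) → closed; open now [(2,1) g=3 f=7, (2,2) g=4 f=7, (3,0) g=3 f=7, (3,3) g=4 f=5, (4,0) g=2 f=7, (4,2) g=2 f=5, (5,0) g=1 f=7, (5,2) g=1 f=5]

order=[(4,1) → (3,1) → (3,2)]; open=[(2,1) g=3 f=7, (2,2) g=4 f=7, (3,0) g=3 f=7, (3,3) g=4 f=5, (4,0) g=2 f=7, (4,2) g=2 f=5, (5,0) g=1 f=7, (5,2) g=1 f=5]; closed=[(3,1), (3,2), (4,1), (5,1)]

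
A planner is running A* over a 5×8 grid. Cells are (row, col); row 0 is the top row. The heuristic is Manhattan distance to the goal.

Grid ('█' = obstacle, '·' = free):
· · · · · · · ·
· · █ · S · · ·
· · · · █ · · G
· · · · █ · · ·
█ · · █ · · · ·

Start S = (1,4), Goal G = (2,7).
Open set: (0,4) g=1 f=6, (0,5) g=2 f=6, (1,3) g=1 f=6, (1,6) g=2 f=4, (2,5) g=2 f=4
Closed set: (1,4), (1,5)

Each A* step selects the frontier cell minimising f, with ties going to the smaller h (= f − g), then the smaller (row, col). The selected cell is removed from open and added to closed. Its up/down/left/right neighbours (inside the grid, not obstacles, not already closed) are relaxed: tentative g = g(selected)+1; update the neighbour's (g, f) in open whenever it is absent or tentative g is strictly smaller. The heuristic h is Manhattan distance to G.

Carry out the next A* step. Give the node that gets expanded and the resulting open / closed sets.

expanded=(1,6); open=[(0,4) g=1 f=6, (0,5) g=2 f=6, (0,6) g=3 f=6, (1,3) g=1 f=6, (1,7) g=3 f=4, (2,5) g=2 f=4, (2,6) g=3 f=4]; closed=[(1,4), (1,5), (1,6)]

step 1: expand (1,6) (f=4, h=2) → closed; open now [(0,4) g=1 f=6, (0,5) g=2 f=6, (0,6) g=3 f=6, (1,3) g=1 f=6, (1,7) g=3 f=4, (2,5) g=2 f=4, (2,6) g=3 f=4]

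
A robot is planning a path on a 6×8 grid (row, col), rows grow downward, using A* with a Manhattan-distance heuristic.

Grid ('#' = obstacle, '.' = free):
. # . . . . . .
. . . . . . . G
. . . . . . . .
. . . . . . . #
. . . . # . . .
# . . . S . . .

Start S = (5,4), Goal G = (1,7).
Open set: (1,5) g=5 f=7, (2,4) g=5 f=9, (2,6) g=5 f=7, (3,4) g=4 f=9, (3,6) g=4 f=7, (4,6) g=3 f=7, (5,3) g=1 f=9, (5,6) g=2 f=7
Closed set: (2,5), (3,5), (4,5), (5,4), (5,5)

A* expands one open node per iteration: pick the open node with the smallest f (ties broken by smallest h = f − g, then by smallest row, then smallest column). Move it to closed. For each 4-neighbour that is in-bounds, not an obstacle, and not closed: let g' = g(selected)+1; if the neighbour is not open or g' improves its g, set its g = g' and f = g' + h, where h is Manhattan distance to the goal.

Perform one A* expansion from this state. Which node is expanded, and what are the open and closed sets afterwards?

expanded=(1,5); open=[(0,5) g=6 f=9, (1,4) g=6 f=9, (1,6) g=6 f=7, (2,4) g=5 f=9, (2,6) g=5 f=7, (3,4) g=4 f=9, (3,6) g=4 f=7, (4,6) g=3 f=7, (5,3) g=1 f=9, (5,6) g=2 f=7]; closed=[(1,5), (2,5), (3,5), (4,5), (5,4), (5,5)]

step 1: expand (1,5) (f=7, h=2) → closed; open now [(0,5) g=6 f=9, (1,4) g=6 f=9, (1,6) g=6 f=7, (2,4) g=5 f=9, (2,6) g=5 f=7, (3,4) g=4 f=9, (3,6) g=4 f=7, (4,6) g=3 f=7, (5,3) g=1 f=9, (5,6) g=2 f=7]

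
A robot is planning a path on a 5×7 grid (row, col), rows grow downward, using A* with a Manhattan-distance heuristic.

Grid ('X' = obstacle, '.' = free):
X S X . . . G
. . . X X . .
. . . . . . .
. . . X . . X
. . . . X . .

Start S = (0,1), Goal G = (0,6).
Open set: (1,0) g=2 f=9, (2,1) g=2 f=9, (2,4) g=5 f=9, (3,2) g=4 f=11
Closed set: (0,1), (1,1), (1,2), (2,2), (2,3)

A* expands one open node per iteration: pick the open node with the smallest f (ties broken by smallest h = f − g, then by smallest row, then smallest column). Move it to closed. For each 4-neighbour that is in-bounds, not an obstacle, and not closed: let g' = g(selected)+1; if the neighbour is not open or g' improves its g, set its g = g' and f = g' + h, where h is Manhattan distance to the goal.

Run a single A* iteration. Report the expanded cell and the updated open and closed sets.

expanded=(2,4); open=[(1,0) g=2 f=9, (2,1) g=2 f=9, (2,5) g=6 f=9, (3,2) g=4 f=11, (3,4) g=6 f=11]; closed=[(0,1), (1,1), (1,2), (2,2), (2,3), (2,4)]

step 1: expand (2,4) (f=9, h=4) → closed; open now [(1,0) g=2 f=9, (2,1) g=2 f=9, (2,5) g=6 f=9, (3,2) g=4 f=11, (3,4) g=6 f=11]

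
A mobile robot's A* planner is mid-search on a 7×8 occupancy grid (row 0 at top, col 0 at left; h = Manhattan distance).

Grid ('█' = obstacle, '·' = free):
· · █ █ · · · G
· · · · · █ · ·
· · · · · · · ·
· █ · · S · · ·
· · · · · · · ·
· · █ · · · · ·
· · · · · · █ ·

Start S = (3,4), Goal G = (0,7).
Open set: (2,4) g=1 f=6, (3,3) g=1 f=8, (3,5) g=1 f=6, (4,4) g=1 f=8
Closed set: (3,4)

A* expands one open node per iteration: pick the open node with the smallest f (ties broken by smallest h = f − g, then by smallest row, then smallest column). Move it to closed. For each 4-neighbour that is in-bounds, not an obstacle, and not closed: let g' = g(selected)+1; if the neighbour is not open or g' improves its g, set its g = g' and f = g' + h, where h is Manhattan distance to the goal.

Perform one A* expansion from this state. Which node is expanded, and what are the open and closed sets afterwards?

step 1: expand (2,4) (f=6, h=5) → closed; open now [(1,4) g=2 f=6, (2,3) g=2 f=8, (2,5) g=2 f=6, (3,3) g=1 f=8, (3,5) g=1 f=6, (4,4) g=1 f=8]

expanded=(2,4); open=[(1,4) g=2 f=6, (2,3) g=2 f=8, (2,5) g=2 f=6, (3,3) g=1 f=8, (3,5) g=1 f=6, (4,4) g=1 f=8]; closed=[(2,4), (3,4)]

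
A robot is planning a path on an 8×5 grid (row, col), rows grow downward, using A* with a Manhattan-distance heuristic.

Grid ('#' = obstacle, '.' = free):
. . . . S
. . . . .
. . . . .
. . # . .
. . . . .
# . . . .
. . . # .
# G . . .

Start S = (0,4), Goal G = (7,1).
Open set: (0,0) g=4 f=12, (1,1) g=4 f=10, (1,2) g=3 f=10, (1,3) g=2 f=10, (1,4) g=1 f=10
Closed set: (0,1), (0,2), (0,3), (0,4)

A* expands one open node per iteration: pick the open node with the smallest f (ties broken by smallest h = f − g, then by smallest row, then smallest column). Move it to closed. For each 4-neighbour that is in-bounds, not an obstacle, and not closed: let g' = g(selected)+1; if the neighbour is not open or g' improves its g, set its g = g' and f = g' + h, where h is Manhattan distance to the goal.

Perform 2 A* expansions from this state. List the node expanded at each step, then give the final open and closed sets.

order=[(1,1) → (2,1)]; open=[(0,0) g=4 f=12, (1,0) g=5 f=12, (1,2) g=3 f=10, (1,3) g=2 f=10, (1,4) g=1 f=10, (2,0) g=6 f=12, (2,2) g=6 f=12, (3,1) g=6 f=10]; closed=[(0,1), (0,2), (0,3), (0,4), (1,1), (2,1)]

step 1: expand (1,1) (f=10, h=6) → closed; open now [(0,0) g=4 f=12, (1,0) g=5 f=12, (1,2) g=3 f=10, (1,3) g=2 f=10, (1,4) g=1 f=10, (2,1) g=5 f=10]
step 2: expand (2,1) (f=10, h=5) → closed; open now [(0,0) g=4 f=12, (1,0) g=5 f=12, (1,2) g=3 f=10, (1,3) g=2 f=10, (1,4) g=1 f=10, (2,0) g=6 f=12, (2,2) g=6 f=12, (3,1) g=6 f=10]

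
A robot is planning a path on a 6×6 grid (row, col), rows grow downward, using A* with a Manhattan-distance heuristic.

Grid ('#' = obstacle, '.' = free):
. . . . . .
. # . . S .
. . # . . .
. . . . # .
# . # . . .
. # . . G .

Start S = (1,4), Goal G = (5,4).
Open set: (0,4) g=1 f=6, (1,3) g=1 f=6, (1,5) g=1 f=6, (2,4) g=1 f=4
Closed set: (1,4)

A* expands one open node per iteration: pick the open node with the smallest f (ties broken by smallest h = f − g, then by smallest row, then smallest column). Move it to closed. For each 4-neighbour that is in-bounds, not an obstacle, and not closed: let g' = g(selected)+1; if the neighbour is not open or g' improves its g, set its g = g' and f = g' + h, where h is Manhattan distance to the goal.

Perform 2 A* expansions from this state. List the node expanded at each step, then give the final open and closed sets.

order=[(2,4) → (2,3)]; open=[(0,4) g=1 f=6, (1,3) g=1 f=6, (1,5) g=1 f=6, (2,5) g=2 f=6, (3,3) g=3 f=6]; closed=[(1,4), (2,3), (2,4)]

step 1: expand (2,4) (f=4, h=3) → closed; open now [(0,4) g=1 f=6, (1,3) g=1 f=6, (1,5) g=1 f=6, (2,3) g=2 f=6, (2,5) g=2 f=6]
step 2: expand (2,3) (f=6, h=4) → closed; open now [(0,4) g=1 f=6, (1,3) g=1 f=6, (1,5) g=1 f=6, (2,5) g=2 f=6, (3,3) g=3 f=6]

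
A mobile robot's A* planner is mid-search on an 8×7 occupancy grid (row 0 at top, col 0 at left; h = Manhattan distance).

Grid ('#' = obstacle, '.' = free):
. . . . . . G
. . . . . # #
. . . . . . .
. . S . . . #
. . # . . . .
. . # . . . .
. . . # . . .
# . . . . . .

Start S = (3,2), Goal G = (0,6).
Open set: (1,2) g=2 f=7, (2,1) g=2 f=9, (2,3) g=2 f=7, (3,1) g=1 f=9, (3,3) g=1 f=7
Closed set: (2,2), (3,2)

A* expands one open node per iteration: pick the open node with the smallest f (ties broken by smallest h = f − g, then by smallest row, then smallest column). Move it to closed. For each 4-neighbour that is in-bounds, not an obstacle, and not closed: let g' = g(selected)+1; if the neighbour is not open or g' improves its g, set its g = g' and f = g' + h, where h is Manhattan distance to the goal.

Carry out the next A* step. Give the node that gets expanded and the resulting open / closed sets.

step 1: expand (1,2) (f=7, h=5) → closed; open now [(0,2) g=3 f=7, (1,1) g=3 f=9, (1,3) g=3 f=7, (2,1) g=2 f=9, (2,3) g=2 f=7, (3,1) g=1 f=9, (3,3) g=1 f=7]

expanded=(1,2); open=[(0,2) g=3 f=7, (1,1) g=3 f=9, (1,3) g=3 f=7, (2,1) g=2 f=9, (2,3) g=2 f=7, (3,1) g=1 f=9, (3,3) g=1 f=7]; closed=[(1,2), (2,2), (3,2)]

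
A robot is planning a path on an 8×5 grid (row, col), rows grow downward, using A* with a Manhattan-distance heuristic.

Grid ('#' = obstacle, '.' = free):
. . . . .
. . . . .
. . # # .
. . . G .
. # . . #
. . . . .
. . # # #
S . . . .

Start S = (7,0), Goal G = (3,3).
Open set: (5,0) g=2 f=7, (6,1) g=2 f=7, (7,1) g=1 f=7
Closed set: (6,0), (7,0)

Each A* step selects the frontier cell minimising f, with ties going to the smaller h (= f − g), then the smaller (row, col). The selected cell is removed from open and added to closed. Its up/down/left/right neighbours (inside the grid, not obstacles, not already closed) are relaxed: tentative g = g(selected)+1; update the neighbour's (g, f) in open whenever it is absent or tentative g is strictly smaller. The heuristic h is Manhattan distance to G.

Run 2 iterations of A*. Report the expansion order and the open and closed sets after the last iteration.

order=[(5,0) → (4,0)]; open=[(3,0) g=4 f=7, (5,1) g=3 f=7, (6,1) g=2 f=7, (7,1) g=1 f=7]; closed=[(4,0), (5,0), (6,0), (7,0)]

step 1: expand (5,0) (f=7, h=5) → closed; open now [(4,0) g=3 f=7, (5,1) g=3 f=7, (6,1) g=2 f=7, (7,1) g=1 f=7]
step 2: expand (4,0) (f=7, h=4) → closed; open now [(3,0) g=4 f=7, (5,1) g=3 f=7, (6,1) g=2 f=7, (7,1) g=1 f=7]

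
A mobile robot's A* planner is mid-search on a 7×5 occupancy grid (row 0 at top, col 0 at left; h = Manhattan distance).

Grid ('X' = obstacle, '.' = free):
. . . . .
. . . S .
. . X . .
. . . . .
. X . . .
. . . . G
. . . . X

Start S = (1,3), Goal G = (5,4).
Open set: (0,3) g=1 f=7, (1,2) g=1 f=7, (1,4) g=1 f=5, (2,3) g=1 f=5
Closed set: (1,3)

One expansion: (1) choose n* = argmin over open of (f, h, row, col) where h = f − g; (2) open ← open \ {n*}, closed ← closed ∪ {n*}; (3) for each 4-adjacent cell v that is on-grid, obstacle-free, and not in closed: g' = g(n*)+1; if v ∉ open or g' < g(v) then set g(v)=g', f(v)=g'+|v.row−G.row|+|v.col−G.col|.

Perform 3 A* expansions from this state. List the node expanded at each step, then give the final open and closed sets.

order=[(1,4) → (2,4) → (3,4)]; open=[(0,3) g=1 f=7, (0,4) g=2 f=7, (1,2) g=1 f=7, (2,3) g=1 f=5, (3,3) g=4 f=7, (4,4) g=4 f=5]; closed=[(1,3), (1,4), (2,4), (3,4)]

step 1: expand (1,4) (f=5, h=4) → closed; open now [(0,3) g=1 f=7, (0,4) g=2 f=7, (1,2) g=1 f=7, (2,3) g=1 f=5, (2,4) g=2 f=5]
step 2: expand (2,4) (f=5, h=3) → closed; open now [(0,3) g=1 f=7, (0,4) g=2 f=7, (1,2) g=1 f=7, (2,3) g=1 f=5, (3,4) g=3 f=5]
step 3: expand (3,4) (f=5, h=2) → closed; open now [(0,3) g=1 f=7, (0,4) g=2 f=7, (1,2) g=1 f=7, (2,3) g=1 f=5, (3,3) g=4 f=7, (4,4) g=4 f=5]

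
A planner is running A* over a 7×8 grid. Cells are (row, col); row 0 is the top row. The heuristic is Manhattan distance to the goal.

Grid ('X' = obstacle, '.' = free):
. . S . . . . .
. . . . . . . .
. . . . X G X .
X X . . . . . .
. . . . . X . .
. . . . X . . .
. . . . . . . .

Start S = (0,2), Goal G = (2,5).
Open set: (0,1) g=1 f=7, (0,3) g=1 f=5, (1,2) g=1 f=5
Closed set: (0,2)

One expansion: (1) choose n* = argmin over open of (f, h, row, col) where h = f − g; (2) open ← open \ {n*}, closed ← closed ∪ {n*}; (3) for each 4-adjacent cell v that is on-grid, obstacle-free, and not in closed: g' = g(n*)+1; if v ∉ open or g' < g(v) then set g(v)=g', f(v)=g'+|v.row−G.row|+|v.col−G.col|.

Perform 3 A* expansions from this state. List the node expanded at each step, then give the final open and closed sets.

order=[(0,3) → (0,4) → (0,5)]; open=[(0,1) g=1 f=7, (0,6) g=4 f=7, (1,2) g=1 f=5, (1,3) g=2 f=5, (1,4) g=3 f=5, (1,5) g=4 f=5]; closed=[(0,2), (0,3), (0,4), (0,5)]

step 1: expand (0,3) (f=5, h=4) → closed; open now [(0,1) g=1 f=7, (0,4) g=2 f=5, (1,2) g=1 f=5, (1,3) g=2 f=5]
step 2: expand (0,4) (f=5, h=3) → closed; open now [(0,1) g=1 f=7, (0,5) g=3 f=5, (1,2) g=1 f=5, (1,3) g=2 f=5, (1,4) g=3 f=5]
step 3: expand (0,5) (f=5, h=2) → closed; open now [(0,1) g=1 f=7, (0,6) g=4 f=7, (1,2) g=1 f=5, (1,3) g=2 f=5, (1,4) g=3 f=5, (1,5) g=4 f=5]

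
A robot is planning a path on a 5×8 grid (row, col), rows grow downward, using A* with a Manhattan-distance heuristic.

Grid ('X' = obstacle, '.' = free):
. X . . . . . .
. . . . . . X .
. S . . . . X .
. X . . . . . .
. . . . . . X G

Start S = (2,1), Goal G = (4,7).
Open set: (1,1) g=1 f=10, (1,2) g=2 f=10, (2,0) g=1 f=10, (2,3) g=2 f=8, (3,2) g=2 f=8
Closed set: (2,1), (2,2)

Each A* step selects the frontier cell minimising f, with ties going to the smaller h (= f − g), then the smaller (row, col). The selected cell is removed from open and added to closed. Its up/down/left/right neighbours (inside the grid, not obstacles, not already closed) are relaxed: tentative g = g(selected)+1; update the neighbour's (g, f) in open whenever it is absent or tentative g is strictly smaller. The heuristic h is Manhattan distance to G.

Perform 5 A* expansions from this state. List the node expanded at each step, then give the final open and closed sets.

step 1: expand (2,3) (f=8, h=6) → closed; open now [(1,1) g=1 f=10, (1,2) g=2 f=10, (1,3) g=3 f=10, (2,0) g=1 f=10, (2,4) g=3 f=8, (3,2) g=2 f=8, (3,3) g=3 f=8]
step 2: expand (2,4) (f=8, h=5) → closed; open now [(1,1) g=1 f=10, (1,2) g=2 f=10, (1,3) g=3 f=10, (1,4) g=4 f=10, (2,0) g=1 f=10, (2,5) g=4 f=8, (3,2) g=2 f=8, (3,3) g=3 f=8, (3,4) g=4 f=8]
step 3: expand (2,5) (f=8, h=4) → closed; open now [(1,1) g=1 f=10, (1,2) g=2 f=10, (1,3) g=3 f=10, (1,4) g=4 f=10, (1,5) g=5 f=10, (2,0) g=1 f=10, (3,2) g=2 f=8, (3,3) g=3 f=8, (3,4) g=4 f=8, (3,5) g=5 f=8]
step 4: expand (3,5) (f=8, h=3) → closed; open now [(1,1) g=1 f=10, (1,2) g=2 f=10, (1,3) g=3 f=10, (1,4) g=4 f=10, (1,5) g=5 f=10, (2,0) g=1 f=10, (3,2) g=2 f=8, (3,3) g=3 f=8, (3,4) g=4 f=8, (3,6) g=6 f=8, (4,5) g=6 f=8]
step 5: expand (3,6) (f=8, h=2) → closed; open now [(1,1) g=1 f=10, (1,2) g=2 f=10, (1,3) g=3 f=10, (1,4) g=4 f=10, (1,5) g=5 f=10, (2,0) g=1 f=10, (3,2) g=2 f=8, (3,3) g=3 f=8, (3,4) g=4 f=8, (3,7) g=7 f=8, (4,5) g=6 f=8]

order=[(2,3) → (2,4) → (2,5) → (3,5) → (3,6)]; open=[(1,1) g=1 f=10, (1,2) g=2 f=10, (1,3) g=3 f=10, (1,4) g=4 f=10, (1,5) g=5 f=10, (2,0) g=1 f=10, (3,2) g=2 f=8, (3,3) g=3 f=8, (3,4) g=4 f=8, (3,7) g=7 f=8, (4,5) g=6 f=8]; closed=[(2,1), (2,2), (2,3), (2,4), (2,5), (3,5), (3,6)]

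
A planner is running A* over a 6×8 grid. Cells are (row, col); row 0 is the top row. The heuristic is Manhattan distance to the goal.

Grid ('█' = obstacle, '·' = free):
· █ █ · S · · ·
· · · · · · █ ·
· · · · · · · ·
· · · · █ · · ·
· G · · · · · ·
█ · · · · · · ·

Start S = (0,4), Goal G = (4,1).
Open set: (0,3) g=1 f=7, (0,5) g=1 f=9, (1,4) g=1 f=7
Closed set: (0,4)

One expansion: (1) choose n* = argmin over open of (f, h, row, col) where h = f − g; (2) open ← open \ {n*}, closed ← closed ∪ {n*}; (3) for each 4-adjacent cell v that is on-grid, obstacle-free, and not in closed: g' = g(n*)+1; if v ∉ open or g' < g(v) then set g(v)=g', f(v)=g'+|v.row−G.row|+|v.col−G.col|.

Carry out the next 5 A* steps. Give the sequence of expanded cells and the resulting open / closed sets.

step 1: expand (0,3) (f=7, h=6) → closed; open now [(0,5) g=1 f=9, (1,3) g=2 f=7, (1,4) g=1 f=7]
step 2: expand (1,3) (f=7, h=5) → closed; open now [(0,5) g=1 f=9, (1,2) g=3 f=7, (1,4) g=1 f=7, (2,3) g=3 f=7]
step 3: expand (1,2) (f=7, h=4) → closed; open now [(0,5) g=1 f=9, (1,1) g=4 f=7, (1,4) g=1 f=7, (2,2) g=4 f=7, (2,3) g=3 f=7]
step 4: expand (1,1) (f=7, h=3) → closed; open now [(0,5) g=1 f=9, (1,0) g=5 f=9, (1,4) g=1 f=7, (2,1) g=5 f=7, (2,2) g=4 f=7, (2,3) g=3 f=7]
step 5: expand (2,1) (f=7, h=2) → closed; open now [(0,5) g=1 f=9, (1,0) g=5 f=9, (1,4) g=1 f=7, (2,0) g=6 f=9, (2,2) g=4 f=7, (2,3) g=3 f=7, (3,1) g=6 f=7]

order=[(0,3) → (1,3) → (1,2) → (1,1) → (2,1)]; open=[(0,5) g=1 f=9, (1,0) g=5 f=9, (1,4) g=1 f=7, (2,0) g=6 f=9, (2,2) g=4 f=7, (2,3) g=3 f=7, (3,1) g=6 f=7]; closed=[(0,3), (0,4), (1,1), (1,2), (1,3), (2,1)]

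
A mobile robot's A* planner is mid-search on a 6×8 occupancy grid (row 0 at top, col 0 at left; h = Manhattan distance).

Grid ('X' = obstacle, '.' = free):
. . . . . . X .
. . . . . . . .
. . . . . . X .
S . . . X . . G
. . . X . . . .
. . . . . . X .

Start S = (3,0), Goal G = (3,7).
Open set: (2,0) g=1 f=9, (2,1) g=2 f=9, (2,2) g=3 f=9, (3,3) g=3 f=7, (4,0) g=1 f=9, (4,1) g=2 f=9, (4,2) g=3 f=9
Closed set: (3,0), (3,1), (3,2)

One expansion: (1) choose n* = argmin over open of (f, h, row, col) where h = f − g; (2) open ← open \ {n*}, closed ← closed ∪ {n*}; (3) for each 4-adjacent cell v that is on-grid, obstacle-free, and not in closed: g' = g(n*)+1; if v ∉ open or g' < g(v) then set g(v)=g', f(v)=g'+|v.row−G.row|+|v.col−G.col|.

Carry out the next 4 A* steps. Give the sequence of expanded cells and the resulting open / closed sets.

order=[(3,3) → (2,3) → (2,4) → (2,5)]; open=[(1,3) g=5 f=11, (1,4) g=6 f=11, (1,5) g=7 f=11, (2,0) g=1 f=9, (2,1) g=2 f=9, (2,2) g=3 f=9, (3,5) g=7 f=9, (4,0) g=1 f=9, (4,1) g=2 f=9, (4,2) g=3 f=9]; closed=[(2,3), (2,4), (2,5), (3,0), (3,1), (3,2), (3,3)]

step 1: expand (3,3) (f=7, h=4) → closed; open now [(2,0) g=1 f=9, (2,1) g=2 f=9, (2,2) g=3 f=9, (2,3) g=4 f=9, (4,0) g=1 f=9, (4,1) g=2 f=9, (4,2) g=3 f=9]
step 2: expand (2,3) (f=9, h=5) → closed; open now [(1,3) g=5 f=11, (2,0) g=1 f=9, (2,1) g=2 f=9, (2,2) g=3 f=9, (2,4) g=5 f=9, (4,0) g=1 f=9, (4,1) g=2 f=9, (4,2) g=3 f=9]
step 3: expand (2,4) (f=9, h=4) → closed; open now [(1,3) g=5 f=11, (1,4) g=6 f=11, (2,0) g=1 f=9, (2,1) g=2 f=9, (2,2) g=3 f=9, (2,5) g=6 f=9, (4,0) g=1 f=9, (4,1) g=2 f=9, (4,2) g=3 f=9]
step 4: expand (2,5) (f=9, h=3) → closed; open now [(1,3) g=5 f=11, (1,4) g=6 f=11, (1,5) g=7 f=11, (2,0) g=1 f=9, (2,1) g=2 f=9, (2,2) g=3 f=9, (3,5) g=7 f=9, (4,0) g=1 f=9, (4,1) g=2 f=9, (4,2) g=3 f=9]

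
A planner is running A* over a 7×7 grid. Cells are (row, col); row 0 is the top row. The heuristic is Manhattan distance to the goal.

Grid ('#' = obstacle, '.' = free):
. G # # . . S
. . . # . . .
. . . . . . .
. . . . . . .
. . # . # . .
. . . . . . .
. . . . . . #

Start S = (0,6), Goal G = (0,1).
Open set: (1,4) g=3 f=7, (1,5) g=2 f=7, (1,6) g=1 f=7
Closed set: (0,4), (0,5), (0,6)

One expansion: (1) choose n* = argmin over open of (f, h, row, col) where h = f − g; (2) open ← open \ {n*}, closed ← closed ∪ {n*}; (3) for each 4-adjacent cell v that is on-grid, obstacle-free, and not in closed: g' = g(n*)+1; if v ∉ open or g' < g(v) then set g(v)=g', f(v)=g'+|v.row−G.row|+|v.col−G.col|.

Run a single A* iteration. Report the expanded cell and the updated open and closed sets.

step 1: expand (1,4) (f=7, h=4) → closed; open now [(1,5) g=2 f=7, (1,6) g=1 f=7, (2,4) g=4 f=9]

expanded=(1,4); open=[(1,5) g=2 f=7, (1,6) g=1 f=7, (2,4) g=4 f=9]; closed=[(0,4), (0,5), (0,6), (1,4)]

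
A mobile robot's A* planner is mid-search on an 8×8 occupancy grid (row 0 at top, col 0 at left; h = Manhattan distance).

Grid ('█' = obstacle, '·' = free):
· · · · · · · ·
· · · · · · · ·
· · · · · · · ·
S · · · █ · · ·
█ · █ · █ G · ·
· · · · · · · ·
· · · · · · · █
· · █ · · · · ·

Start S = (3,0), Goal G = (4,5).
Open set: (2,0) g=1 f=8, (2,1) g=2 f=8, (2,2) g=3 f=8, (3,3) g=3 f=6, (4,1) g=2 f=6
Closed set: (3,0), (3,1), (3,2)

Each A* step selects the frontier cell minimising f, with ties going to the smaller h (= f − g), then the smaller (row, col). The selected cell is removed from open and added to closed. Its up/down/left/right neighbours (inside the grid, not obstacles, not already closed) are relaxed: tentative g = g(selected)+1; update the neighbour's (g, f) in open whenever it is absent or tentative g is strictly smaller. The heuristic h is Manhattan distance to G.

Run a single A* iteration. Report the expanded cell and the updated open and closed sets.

step 1: expand (3,3) (f=6, h=3) → closed; open now [(2,0) g=1 f=8, (2,1) g=2 f=8, (2,2) g=3 f=8, (2,3) g=4 f=8, (4,1) g=2 f=6, (4,3) g=4 f=6]

expanded=(3,3); open=[(2,0) g=1 f=8, (2,1) g=2 f=8, (2,2) g=3 f=8, (2,3) g=4 f=8, (4,1) g=2 f=6, (4,3) g=4 f=6]; closed=[(3,0), (3,1), (3,2), (3,3)]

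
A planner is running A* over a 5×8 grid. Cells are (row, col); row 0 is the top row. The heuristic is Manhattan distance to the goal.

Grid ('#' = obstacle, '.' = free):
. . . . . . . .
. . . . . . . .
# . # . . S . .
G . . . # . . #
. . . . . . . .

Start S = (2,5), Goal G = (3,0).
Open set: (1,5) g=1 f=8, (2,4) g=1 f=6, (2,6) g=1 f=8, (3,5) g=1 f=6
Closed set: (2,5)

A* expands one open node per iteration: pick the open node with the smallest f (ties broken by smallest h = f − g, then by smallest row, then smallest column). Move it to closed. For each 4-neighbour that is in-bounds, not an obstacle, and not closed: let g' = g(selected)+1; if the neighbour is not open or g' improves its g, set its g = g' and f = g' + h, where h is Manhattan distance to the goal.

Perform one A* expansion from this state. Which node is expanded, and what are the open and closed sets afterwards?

step 1: expand (2,4) (f=6, h=5) → closed; open now [(1,4) g=2 f=8, (1,5) g=1 f=8, (2,3) g=2 f=6, (2,6) g=1 f=8, (3,5) g=1 f=6]

expanded=(2,4); open=[(1,4) g=2 f=8, (1,5) g=1 f=8, (2,3) g=2 f=6, (2,6) g=1 f=8, (3,5) g=1 f=6]; closed=[(2,4), (2,5)]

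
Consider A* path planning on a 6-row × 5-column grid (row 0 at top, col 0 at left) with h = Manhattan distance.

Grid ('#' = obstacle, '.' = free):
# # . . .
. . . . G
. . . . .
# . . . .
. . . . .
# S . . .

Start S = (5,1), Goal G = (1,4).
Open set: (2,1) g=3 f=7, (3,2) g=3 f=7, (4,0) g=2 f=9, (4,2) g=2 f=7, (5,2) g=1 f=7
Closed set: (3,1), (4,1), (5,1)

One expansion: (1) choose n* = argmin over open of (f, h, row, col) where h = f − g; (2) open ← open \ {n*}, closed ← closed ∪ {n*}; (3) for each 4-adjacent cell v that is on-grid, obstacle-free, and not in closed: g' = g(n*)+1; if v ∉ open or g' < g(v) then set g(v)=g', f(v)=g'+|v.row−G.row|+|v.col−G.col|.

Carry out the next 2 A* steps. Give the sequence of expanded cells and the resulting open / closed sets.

step 1: expand (2,1) (f=7, h=4) → closed; open now [(1,1) g=4 f=7, (2,0) g=4 f=9, (2,2) g=4 f=7, (3,2) g=3 f=7, (4,0) g=2 f=9, (4,2) g=2 f=7, (5,2) g=1 f=7]
step 2: expand (1,1) (f=7, h=3) → closed; open now [(1,0) g=5 f=9, (1,2) g=5 f=7, (2,0) g=4 f=9, (2,2) g=4 f=7, (3,2) g=3 f=7, (4,0) g=2 f=9, (4,2) g=2 f=7, (5,2) g=1 f=7]

order=[(2,1) → (1,1)]; open=[(1,0) g=5 f=9, (1,2) g=5 f=7, (2,0) g=4 f=9, (2,2) g=4 f=7, (3,2) g=3 f=7, (4,0) g=2 f=9, (4,2) g=2 f=7, (5,2) g=1 f=7]; closed=[(1,1), (2,1), (3,1), (4,1), (5,1)]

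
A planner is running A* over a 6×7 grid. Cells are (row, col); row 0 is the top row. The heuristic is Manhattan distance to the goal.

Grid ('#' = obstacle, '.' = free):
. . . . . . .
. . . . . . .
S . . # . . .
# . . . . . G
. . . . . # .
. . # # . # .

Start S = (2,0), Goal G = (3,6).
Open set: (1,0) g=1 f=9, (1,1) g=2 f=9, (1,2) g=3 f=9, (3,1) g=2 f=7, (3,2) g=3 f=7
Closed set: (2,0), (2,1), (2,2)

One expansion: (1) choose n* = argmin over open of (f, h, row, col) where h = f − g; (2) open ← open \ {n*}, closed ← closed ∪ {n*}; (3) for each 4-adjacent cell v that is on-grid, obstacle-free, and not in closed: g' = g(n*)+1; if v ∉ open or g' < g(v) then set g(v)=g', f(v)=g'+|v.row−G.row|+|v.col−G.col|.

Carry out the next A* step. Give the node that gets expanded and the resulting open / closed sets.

expanded=(3,2); open=[(1,0) g=1 f=9, (1,1) g=2 f=9, (1,2) g=3 f=9, (3,1) g=2 f=7, (3,3) g=4 f=7, (4,2) g=4 f=9]; closed=[(2,0), (2,1), (2,2), (3,2)]

step 1: expand (3,2) (f=7, h=4) → closed; open now [(1,0) g=1 f=9, (1,1) g=2 f=9, (1,2) g=3 f=9, (3,1) g=2 f=7, (3,3) g=4 f=7, (4,2) g=4 f=9]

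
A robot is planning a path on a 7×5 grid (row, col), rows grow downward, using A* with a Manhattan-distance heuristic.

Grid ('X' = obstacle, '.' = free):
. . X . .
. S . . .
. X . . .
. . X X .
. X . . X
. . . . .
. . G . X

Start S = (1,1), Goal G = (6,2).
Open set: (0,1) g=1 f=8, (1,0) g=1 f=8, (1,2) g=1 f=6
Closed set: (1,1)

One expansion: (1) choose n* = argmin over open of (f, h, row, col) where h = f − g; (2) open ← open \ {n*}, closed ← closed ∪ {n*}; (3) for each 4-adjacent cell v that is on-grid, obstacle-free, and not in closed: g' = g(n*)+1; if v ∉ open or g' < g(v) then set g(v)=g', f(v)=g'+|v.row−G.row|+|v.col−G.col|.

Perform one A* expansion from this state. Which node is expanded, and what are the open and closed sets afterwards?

expanded=(1,2); open=[(0,1) g=1 f=8, (1,0) g=1 f=8, (1,3) g=2 f=8, (2,2) g=2 f=6]; closed=[(1,1), (1,2)]

step 1: expand (1,2) (f=6, h=5) → closed; open now [(0,1) g=1 f=8, (1,0) g=1 f=8, (1,3) g=2 f=8, (2,2) g=2 f=6]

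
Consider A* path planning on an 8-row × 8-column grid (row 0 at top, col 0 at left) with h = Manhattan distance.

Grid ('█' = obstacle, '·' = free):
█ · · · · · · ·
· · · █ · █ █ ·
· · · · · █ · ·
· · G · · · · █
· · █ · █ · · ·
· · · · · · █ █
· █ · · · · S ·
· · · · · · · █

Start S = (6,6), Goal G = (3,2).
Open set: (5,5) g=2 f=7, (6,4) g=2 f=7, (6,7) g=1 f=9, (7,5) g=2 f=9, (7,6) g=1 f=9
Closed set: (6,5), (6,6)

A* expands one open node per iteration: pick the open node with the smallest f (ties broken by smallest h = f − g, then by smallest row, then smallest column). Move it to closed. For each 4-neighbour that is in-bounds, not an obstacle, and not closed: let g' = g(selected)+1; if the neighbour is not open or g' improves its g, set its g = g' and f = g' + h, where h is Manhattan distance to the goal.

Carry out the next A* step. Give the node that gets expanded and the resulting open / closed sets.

expanded=(5,5); open=[(4,5) g=3 f=7, (5,4) g=3 f=7, (6,4) g=2 f=7, (6,7) g=1 f=9, (7,5) g=2 f=9, (7,6) g=1 f=9]; closed=[(5,5), (6,5), (6,6)]

step 1: expand (5,5) (f=7, h=5) → closed; open now [(4,5) g=3 f=7, (5,4) g=3 f=7, (6,4) g=2 f=7, (6,7) g=1 f=9, (7,5) g=2 f=9, (7,6) g=1 f=9]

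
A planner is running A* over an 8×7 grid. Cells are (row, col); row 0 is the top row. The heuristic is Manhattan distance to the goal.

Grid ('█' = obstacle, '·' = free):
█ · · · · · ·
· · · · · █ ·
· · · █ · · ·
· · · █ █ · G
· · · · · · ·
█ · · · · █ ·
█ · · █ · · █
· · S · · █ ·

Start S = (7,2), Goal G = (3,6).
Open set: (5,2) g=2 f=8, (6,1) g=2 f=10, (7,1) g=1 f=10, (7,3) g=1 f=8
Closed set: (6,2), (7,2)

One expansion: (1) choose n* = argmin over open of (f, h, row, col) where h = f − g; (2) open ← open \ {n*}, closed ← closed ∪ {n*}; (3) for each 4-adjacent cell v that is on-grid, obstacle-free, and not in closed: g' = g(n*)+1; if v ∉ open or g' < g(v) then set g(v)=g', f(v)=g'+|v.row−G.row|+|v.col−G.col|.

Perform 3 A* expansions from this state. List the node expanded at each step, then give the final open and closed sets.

step 1: expand (5,2) (f=8, h=6) → closed; open now [(4,2) g=3 f=8, (5,1) g=3 f=10, (5,3) g=3 f=8, (6,1) g=2 f=10, (7,1) g=1 f=10, (7,3) g=1 f=8]
step 2: expand (4,2) (f=8, h=5) → closed; open now [(3,2) g=4 f=8, (4,1) g=4 f=10, (4,3) g=4 f=8, (5,1) g=3 f=10, (5,3) g=3 f=8, (6,1) g=2 f=10, (7,1) g=1 f=10, (7,3) g=1 f=8]
step 3: expand (3,2) (f=8, h=4) → closed; open now [(2,2) g=5 f=10, (3,1) g=5 f=10, (4,1) g=4 f=10, (4,3) g=4 f=8, (5,1) g=3 f=10, (5,3) g=3 f=8, (6,1) g=2 f=10, (7,1) g=1 f=10, (7,3) g=1 f=8]

order=[(5,2) → (4,2) → (3,2)]; open=[(2,2) g=5 f=10, (3,1) g=5 f=10, (4,1) g=4 f=10, (4,3) g=4 f=8, (5,1) g=3 f=10, (5,3) g=3 f=8, (6,1) g=2 f=10, (7,1) g=1 f=10, (7,3) g=1 f=8]; closed=[(3,2), (4,2), (5,2), (6,2), (7,2)]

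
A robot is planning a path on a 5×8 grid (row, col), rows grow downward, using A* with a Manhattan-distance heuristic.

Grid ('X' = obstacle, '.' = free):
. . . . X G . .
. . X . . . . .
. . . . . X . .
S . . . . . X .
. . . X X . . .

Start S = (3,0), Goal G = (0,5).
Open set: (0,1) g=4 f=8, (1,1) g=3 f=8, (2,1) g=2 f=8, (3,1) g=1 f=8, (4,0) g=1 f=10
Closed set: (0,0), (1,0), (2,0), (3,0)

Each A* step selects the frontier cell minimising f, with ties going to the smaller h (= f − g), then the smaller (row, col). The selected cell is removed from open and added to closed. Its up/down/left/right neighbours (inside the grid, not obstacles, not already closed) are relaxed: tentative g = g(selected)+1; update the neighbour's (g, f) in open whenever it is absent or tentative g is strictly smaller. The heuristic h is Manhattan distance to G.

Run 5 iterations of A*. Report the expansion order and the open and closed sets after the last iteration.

order=[(0,1) → (0,2) → (0,3) → (1,1) → (2,1)]; open=[(1,3) g=7 f=10, (2,2) g=3 f=8, (3,1) g=1 f=8, (4,0) g=1 f=10]; closed=[(0,0), (0,1), (0,2), (0,3), (1,0), (1,1), (2,0), (2,1), (3,0)]

step 1: expand (0,1) (f=8, h=4) → closed; open now [(0,2) g=5 f=8, (1,1) g=3 f=8, (2,1) g=2 f=8, (3,1) g=1 f=8, (4,0) g=1 f=10]
step 2: expand (0,2) (f=8, h=3) → closed; open now [(0,3) g=6 f=8, (1,1) g=3 f=8, (2,1) g=2 f=8, (3,1) g=1 f=8, (4,0) g=1 f=10]
step 3: expand (0,3) (f=8, h=2) → closed; open now [(1,1) g=3 f=8, (1,3) g=7 f=10, (2,1) g=2 f=8, (3,1) g=1 f=8, (4,0) g=1 f=10]
step 4: expand (1,1) (f=8, h=5) → closed; open now [(1,3) g=7 f=10, (2,1) g=2 f=8, (3,1) g=1 f=8, (4,0) g=1 f=10]
step 5: expand (2,1) (f=8, h=6) → closed; open now [(1,3) g=7 f=10, (2,2) g=3 f=8, (3,1) g=1 f=8, (4,0) g=1 f=10]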